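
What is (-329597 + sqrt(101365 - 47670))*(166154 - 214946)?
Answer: 16081696824 - 48792*sqrt(53695) ≈ 1.6070e+10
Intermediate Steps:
(-329597 + sqrt(101365 - 47670))*(166154 - 214946) = (-329597 + sqrt(53695))*(-48792) = 16081696824 - 48792*sqrt(53695)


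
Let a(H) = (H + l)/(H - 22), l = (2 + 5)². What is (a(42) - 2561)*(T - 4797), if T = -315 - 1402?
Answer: 166527153/10 ≈ 1.6653e+7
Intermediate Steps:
l = 49 (l = 7² = 49)
T = -1717
a(H) = (49 + H)/(-22 + H) (a(H) = (H + 49)/(H - 22) = (49 + H)/(-22 + H))
(a(42) - 2561)*(T - 4797) = ((49 + 42)/(-22 + 42) - 2561)*(-1717 - 4797) = (91/20 - 2561)*(-6514) = -51129/20*(-6514) = 166527153/10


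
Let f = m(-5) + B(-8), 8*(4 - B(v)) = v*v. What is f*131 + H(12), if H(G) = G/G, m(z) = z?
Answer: -1178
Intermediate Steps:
B(v) = 4 - v²/8 (B(v) = 4 - v*v/8 = 4 - v²/8)
H(G) = 1
f = -9 (f = -5 + (4 - ⅛*(-8)²) = -5 + (4 - ⅛*64) = -5 + (4 - 8) = -5 - 4 = -9)
f*131 + H(12) = -9*131 + 1 = -1179 + 1 = -1178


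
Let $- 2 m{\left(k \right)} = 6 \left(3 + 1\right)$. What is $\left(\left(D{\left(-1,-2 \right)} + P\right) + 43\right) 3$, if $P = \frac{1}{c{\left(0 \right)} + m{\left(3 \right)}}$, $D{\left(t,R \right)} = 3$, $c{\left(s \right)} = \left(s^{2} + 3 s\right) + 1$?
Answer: $\frac{1515}{11} \approx 137.73$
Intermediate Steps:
$c{\left(s \right)} = 1 + s^{2} + 3 s$
$m{\left(k \right)} = -12$ ($m{\left(k \right)} = - \frac{6 \left(3 + 1\right)}{2} = - \frac{6 \cdot 4}{2} = \left(- \frac{1}{2}\right) 24 = -12$)
$P = - \frac{1}{11}$ ($P = \frac{1}{\left(1 + 0^{2} + 3 \cdot 0\right) - 12} = \frac{1}{\left(1 + 0 + 0\right) - 12} = \frac{1}{1 - 12} = \frac{1}{-11} = - \frac{1}{11} \approx -0.090909$)
$\left(\left(D{\left(-1,-2 \right)} + P\right) + 43\right) 3 = \left(\left(3 - \frac{1}{11}\right) + 43\right) 3 = \left(\frac{32}{11} + 43\right) 3 = \frac{505}{11} \cdot 3 = \frac{1515}{11}$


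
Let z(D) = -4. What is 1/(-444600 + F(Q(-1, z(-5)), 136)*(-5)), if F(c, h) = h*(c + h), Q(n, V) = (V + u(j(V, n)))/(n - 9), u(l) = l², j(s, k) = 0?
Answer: -1/537352 ≈ -1.8610e-6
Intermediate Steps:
Q(n, V) = V/(-9 + n) (Q(n, V) = (V + 0²)/(n - 9) = (V + 0)/(-9 + n) = V/(-9 + n))
1/(-444600 + F(Q(-1, z(-5)), 136)*(-5)) = 1/(-444600 + (136*(-4/(-9 - 1) + 136))*(-5)) = 1/(-444600 + (136*(-4/(-10) + 136))*(-5)) = 1/(-444600 + (136*(-4*(-⅒) + 136))*(-5)) = 1/(-444600 + (136*(⅖ + 136))*(-5)) = 1/(-444600 + (136*(682/5))*(-5)) = 1/(-444600 + (92752/5)*(-5)) = 1/(-444600 - 92752) = 1/(-537352) = -1/537352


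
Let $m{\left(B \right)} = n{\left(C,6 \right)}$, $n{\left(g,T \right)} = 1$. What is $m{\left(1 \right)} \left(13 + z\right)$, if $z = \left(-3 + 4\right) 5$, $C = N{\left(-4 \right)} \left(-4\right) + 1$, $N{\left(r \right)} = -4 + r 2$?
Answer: $18$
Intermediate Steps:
$N{\left(r \right)} = -4 + 2 r$
$C = 49$ ($C = \left(-4 + 2 \left(-4\right)\right) \left(-4\right) + 1 = \left(-4 - 8\right) \left(-4\right) + 1 = \left(-12\right) \left(-4\right) + 1 = 48 + 1 = 49$)
$z = 5$ ($z = 1 \cdot 5 = 5$)
$m{\left(B \right)} = 1$
$m{\left(1 \right)} \left(13 + z\right) = 1 \left(13 + 5\right) = 1 \cdot 18 = 18$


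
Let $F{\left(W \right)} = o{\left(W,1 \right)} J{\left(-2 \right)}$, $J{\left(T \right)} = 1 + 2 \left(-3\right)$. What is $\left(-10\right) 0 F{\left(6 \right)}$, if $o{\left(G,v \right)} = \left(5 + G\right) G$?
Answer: $0$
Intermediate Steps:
$J{\left(T \right)} = -5$ ($J{\left(T \right)} = 1 - 6 = -5$)
$o{\left(G,v \right)} = G \left(5 + G\right)$
$F{\left(W \right)} = - 5 W \left(5 + W\right)$ ($F{\left(W \right)} = W \left(5 + W\right) \left(-5\right) = - 5 W \left(5 + W\right)$)
$\left(-10\right) 0 F{\left(6 \right)} = \left(-10\right) 0 \left(\left(-5\right) 6 \left(5 + 6\right)\right) = 0 \left(\left(-5\right) 6 \cdot 11\right) = 0 \left(-330\right) = 0$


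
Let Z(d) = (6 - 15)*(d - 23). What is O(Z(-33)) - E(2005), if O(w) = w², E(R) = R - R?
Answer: 254016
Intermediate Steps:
E(R) = 0
Z(d) = 207 - 9*d (Z(d) = -9*(-23 + d) = 207 - 9*d)
O(Z(-33)) - E(2005) = (207 - 9*(-33))² - 1*0 = (207 + 297)² + 0 = 504² + 0 = 254016 + 0 = 254016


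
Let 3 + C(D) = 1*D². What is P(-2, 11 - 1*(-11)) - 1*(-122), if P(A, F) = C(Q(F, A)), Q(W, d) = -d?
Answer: 123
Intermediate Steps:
C(D) = -3 + D² (C(D) = -3 + 1*D² = -3 + D²)
P(A, F) = -3 + A² (P(A, F) = -3 + (-A)² = -3 + A²)
P(-2, 11 - 1*(-11)) - 1*(-122) = (-3 + (-2)²) - 1*(-122) = (-3 + 4) + 122 = 1 + 122 = 123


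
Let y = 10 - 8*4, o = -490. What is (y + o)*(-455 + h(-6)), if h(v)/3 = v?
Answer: 242176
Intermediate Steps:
h(v) = 3*v
y = -22 (y = 10 - 32 = -22)
(y + o)*(-455 + h(-6)) = (-22 - 490)*(-455 + 3*(-6)) = -512*(-455 - 18) = -512*(-473) = 242176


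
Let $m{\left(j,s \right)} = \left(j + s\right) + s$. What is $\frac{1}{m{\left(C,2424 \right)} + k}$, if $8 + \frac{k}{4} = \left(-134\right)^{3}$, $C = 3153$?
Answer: $- \frac{1}{9616447} \approx -1.0399 \cdot 10^{-7}$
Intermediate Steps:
$m{\left(j,s \right)} = j + 2 s$
$k = -9624448$ ($k = -32 + 4 \left(-134\right)^{3} = -32 + 4 \left(-2406104\right) = -32 - 9624416 = -9624448$)
$\frac{1}{m{\left(C,2424 \right)} + k} = \frac{1}{\left(3153 + 2 \cdot 2424\right) - 9624448} = \frac{1}{\left(3153 + 4848\right) - 9624448} = \frac{1}{8001 - 9624448} = \frac{1}{-9616447} = - \frac{1}{9616447}$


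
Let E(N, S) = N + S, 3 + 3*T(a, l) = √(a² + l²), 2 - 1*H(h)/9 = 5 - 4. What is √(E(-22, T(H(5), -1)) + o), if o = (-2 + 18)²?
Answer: √(2097 + 3*√82)/3 ≈ 15.363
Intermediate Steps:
o = 256 (o = 16² = 256)
H(h) = 9 (H(h) = 18 - 9*(5 - 4) = 18 - 9*1 = 18 - 9 = 9)
T(a, l) = -1 + √(a² + l²)/3
√(E(-22, T(H(5), -1)) + o) = √((-22 + (-1 + √(9² + (-1)²)/3)) + 256) = √((-22 + (-1 + √(81 + 1)/3)) + 256) = √((-22 + (-1 + √82/3)) + 256) = √((-23 + √82/3) + 256) = √(233 + √82/3)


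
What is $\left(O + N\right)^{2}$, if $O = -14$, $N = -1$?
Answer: $225$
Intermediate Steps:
$\left(O + N\right)^{2} = \left(-14 - 1\right)^{2} = \left(-15\right)^{2} = 225$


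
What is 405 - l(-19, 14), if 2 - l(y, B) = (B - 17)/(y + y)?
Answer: 15317/38 ≈ 403.08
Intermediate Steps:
l(y, B) = 2 - (-17 + B)/(2*y) (l(y, B) = 2 - (B - 17)/(y + y) = 2 - (-17 + B)/(2*y))
405 - l(-19, 14) = 405 - (17 - 1*14 + 4*(-19))/(2*(-19)) = 405 - (-1)*(17 - 14 - 76)/(2*19) = 405 - (-1)*(-73)/(2*19) = 405 - 1*73/38 = 405 - 73/38 = 15317/38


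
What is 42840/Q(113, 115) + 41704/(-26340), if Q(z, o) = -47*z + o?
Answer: -28022908/2851305 ≈ -9.8281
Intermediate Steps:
Q(z, o) = o - 47*z
42840/Q(113, 115) + 41704/(-26340) = 42840/(115 - 47*113) + 41704/(-26340) = 42840/(115 - 5311) + 41704*(-1/26340) = 42840/(-5196) - 10426/6585 = 42840*(-1/5196) - 10426/6585 = -3570/433 - 10426/6585 = -28022908/2851305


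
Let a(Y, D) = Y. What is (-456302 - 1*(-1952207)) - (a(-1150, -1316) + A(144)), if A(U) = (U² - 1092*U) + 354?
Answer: 1633213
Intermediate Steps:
A(U) = 354 + U² - 1092*U
(-456302 - 1*(-1952207)) - (a(-1150, -1316) + A(144)) = (-456302 - 1*(-1952207)) - (-1150 + (354 + 144² - 1092*144)) = (-456302 + 1952207) - (-1150 + (354 + 20736 - 157248)) = 1495905 - (-1150 - 136158) = 1495905 - 1*(-137308) = 1495905 + 137308 = 1633213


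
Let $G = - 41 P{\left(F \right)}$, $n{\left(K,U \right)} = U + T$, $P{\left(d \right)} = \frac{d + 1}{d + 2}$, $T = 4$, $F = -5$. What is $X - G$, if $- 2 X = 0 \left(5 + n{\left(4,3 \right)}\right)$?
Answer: $\frac{164}{3} \approx 54.667$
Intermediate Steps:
$P{\left(d \right)} = \frac{1 + d}{2 + d}$
$n{\left(K,U \right)} = 4 + U$ ($n{\left(K,U \right)} = U + 4 = 4 + U$)
$G = - \frac{164}{3}$ ($G = - 41 \frac{1 - 5}{2 - 5} = - 41 \frac{1}{-3} \left(-4\right) = - 41 \left(\left(- \frac{1}{3}\right) \left(-4\right)\right) = \left(-41\right) \frac{4}{3} = - \frac{164}{3} \approx -54.667$)
$X = 0$ ($X = - \frac{0 \left(5 + \left(4 + 3\right)\right)}{2} = - \frac{0 \left(5 + 7\right)}{2} = - \frac{0 \cdot 12}{2} = \left(- \frac{1}{2}\right) 0 = 0$)
$X - G = 0 - - \frac{164}{3} = 0 + \frac{164}{3} = \frac{164}{3}$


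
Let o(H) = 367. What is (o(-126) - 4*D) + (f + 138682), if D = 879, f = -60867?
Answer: 74666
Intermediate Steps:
(o(-126) - 4*D) + (f + 138682) = (367 - 4*879) + (-60867 + 138682) = (367 - 3516) + 77815 = -3149 + 77815 = 74666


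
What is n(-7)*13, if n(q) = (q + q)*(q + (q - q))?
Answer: 1274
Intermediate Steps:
n(q) = 2*q² (n(q) = (2*q)*(q + 0) = (2*q)*q = 2*q²)
n(-7)*13 = (2*(-7)²)*13 = (2*49)*13 = 98*13 = 1274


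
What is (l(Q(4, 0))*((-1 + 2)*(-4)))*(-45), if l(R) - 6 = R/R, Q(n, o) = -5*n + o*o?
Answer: 1260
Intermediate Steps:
Q(n, o) = o**2 - 5*n (Q(n, o) = -5*n + o**2 = o**2 - 5*n)
l(R) = 7 (l(R) = 6 + R/R = 6 + 1 = 7)
(l(Q(4, 0))*((-1 + 2)*(-4)))*(-45) = (7*((-1 + 2)*(-4)))*(-45) = (7*(1*(-4)))*(-45) = (7*(-4))*(-45) = -28*(-45) = 1260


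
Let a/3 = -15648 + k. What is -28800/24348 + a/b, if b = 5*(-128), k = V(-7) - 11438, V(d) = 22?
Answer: 20400321/162320 ≈ 125.68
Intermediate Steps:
k = -11416 (k = 22 - 11438 = -11416)
b = -640
a = -81192 (a = 3*(-15648 - 11416) = 3*(-27064) = -81192)
-28800/24348 + a/b = -28800/24348 - 81192/(-640) = -28800*1/24348 - 81192*(-1/640) = -2400/2029 + 10149/80 = 20400321/162320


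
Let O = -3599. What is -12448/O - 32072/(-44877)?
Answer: 674056024/161512323 ≈ 4.1734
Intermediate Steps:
-12448/O - 32072/(-44877) = -12448/(-3599) - 32072/(-44877) = -12448*(-1/3599) - 32072*(-1/44877) = 12448/3599 + 32072/44877 = 674056024/161512323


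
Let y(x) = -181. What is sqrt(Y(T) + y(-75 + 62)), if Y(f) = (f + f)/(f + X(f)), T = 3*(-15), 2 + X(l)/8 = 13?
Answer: I*sqrt(338539)/43 ≈ 13.531*I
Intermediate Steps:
X(l) = 88 (X(l) = -16 + 8*13 = -16 + 104 = 88)
T = -45
Y(f) = 2*f/(88 + f) (Y(f) = (f + f)/(f + 88) = (2*f)/(88 + f) = 2*f/(88 + f))
sqrt(Y(T) + y(-75 + 62)) = sqrt(2*(-45)/(88 - 45) - 181) = sqrt(2*(-45)/43 - 181) = sqrt(2*(-45)*(1/43) - 181) = sqrt(-90/43 - 181) = sqrt(-7873/43) = I*sqrt(338539)/43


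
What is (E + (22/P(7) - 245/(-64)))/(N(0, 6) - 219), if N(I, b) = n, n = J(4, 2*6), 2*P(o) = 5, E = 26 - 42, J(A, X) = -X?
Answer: 1079/73920 ≈ 0.014597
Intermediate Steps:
E = -16
P(o) = 5/2 (P(o) = (1/2)*5 = 5/2)
n = -12 (n = -2*6 = -1*12 = -12)
N(I, b) = -12
(E + (22/P(7) - 245/(-64)))/(N(0, 6) - 219) = (-16 + (22/(5/2) - 245/(-64)))/(-12 - 219) = (-16 + (22*(2/5) - 245*(-1/64)))/(-231) = (-16 + (44/5 + 245/64))*(-1/231) = (-16 + 4041/320)*(-1/231) = -1079/320*(-1/231) = 1079/73920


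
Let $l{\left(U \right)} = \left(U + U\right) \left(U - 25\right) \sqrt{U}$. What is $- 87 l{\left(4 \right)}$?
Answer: $29232$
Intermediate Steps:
$l{\left(U \right)} = 2 U^{\frac{3}{2}} \left(-25 + U\right)$ ($l{\left(U \right)} = 2 U \left(-25 + U\right) \sqrt{U} = 2 U^{\frac{3}{2}} \left(-25 + U\right)$)
$- 87 l{\left(4 \right)} = - 87 \cdot 2 \cdot 4^{\frac{3}{2}} \left(-25 + 4\right) = - 87 \cdot 2 \cdot 8 \left(-21\right) = \left(-87\right) \left(-336\right) = 29232$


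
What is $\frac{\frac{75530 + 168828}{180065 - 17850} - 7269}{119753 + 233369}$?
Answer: $- \frac{107172407}{5207425930} \approx -0.020581$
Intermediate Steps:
$\frac{\frac{75530 + 168828}{180065 - 17850} - 7269}{119753 + 233369} = \frac{\frac{244358}{162215} - 7269}{353122} = \left(244358 \cdot \frac{1}{162215} - 7269\right) \frac{1}{353122} = \left(\frac{244358}{162215} - 7269\right) \frac{1}{353122} = \left(- \frac{1178896477}{162215}\right) \frac{1}{353122} = - \frac{107172407}{5207425930}$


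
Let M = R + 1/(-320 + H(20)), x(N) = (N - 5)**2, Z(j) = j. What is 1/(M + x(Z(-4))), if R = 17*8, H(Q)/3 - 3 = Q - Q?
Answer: 311/67486 ≈ 0.0046084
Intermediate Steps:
H(Q) = 9 (H(Q) = 9 + 3*(Q - Q) = 9 + 3*0 = 9 + 0 = 9)
x(N) = (-5 + N)**2
R = 136
M = 42295/311 (M = 136 + 1/(-320 + 9) = 136 + 1/(-311) = 136 - 1/311 = 42295/311 ≈ 136.00)
1/(M + x(Z(-4))) = 1/(42295/311 + (-5 - 4)**2) = 1/(42295/311 + (-9)**2) = 1/(42295/311 + 81) = 1/(67486/311) = 311/67486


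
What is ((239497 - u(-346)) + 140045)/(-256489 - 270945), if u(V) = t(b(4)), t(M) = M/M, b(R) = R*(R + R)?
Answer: -379541/527434 ≈ -0.71960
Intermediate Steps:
b(R) = 2*R² (b(R) = R*(2*R) = 2*R²)
t(M) = 1
u(V) = 1
((239497 - u(-346)) + 140045)/(-256489 - 270945) = ((239497 - 1*1) + 140045)/(-256489 - 270945) = ((239497 - 1) + 140045)/(-527434) = (239496 + 140045)*(-1/527434) = 379541*(-1/527434) = -379541/527434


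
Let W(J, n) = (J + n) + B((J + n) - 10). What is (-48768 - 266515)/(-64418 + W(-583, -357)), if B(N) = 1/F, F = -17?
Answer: 5359811/1111087 ≈ 4.8239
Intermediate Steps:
B(N) = -1/17 (B(N) = 1/(-17) = -1/17)
W(J, n) = -1/17 + J + n (W(J, n) = (J + n) - 1/17 = -1/17 + J + n)
(-48768 - 266515)/(-64418 + W(-583, -357)) = (-48768 - 266515)/(-64418 + (-1/17 - 583 - 357)) = -315283/(-64418 - 15981/17) = -315283/(-1111087/17) = -315283*(-17/1111087) = 5359811/1111087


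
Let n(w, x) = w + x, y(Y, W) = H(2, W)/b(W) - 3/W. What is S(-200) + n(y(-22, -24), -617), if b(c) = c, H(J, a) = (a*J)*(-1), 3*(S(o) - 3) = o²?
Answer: 305219/24 ≈ 12717.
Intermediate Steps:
S(o) = 3 + o²/3
H(J, a) = -J*a (H(J, a) = (J*a)*(-1) = -J*a)
y(Y, W) = -2 - 3/W (y(Y, W) = (-1*2*W)/W - 3/W = (-2*W)/W - 3/W = -2 - 3/W)
S(-200) + n(y(-22, -24), -617) = (3 + (⅓)*(-200)²) + ((-2 - 3/(-24)) - 617) = (3 + (⅓)*40000) + ((-2 - 3*(-1/24)) - 617) = (3 + 40000/3) + ((-2 + ⅛) - 617) = 40009/3 + (-15/8 - 617) = 40009/3 - 4951/8 = 305219/24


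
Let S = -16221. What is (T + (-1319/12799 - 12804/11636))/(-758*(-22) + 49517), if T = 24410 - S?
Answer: 1512740409051/2464517038163 ≈ 0.61381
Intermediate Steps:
T = 40631 (T = 24410 - 1*(-16221) = 24410 + 16221 = 40631)
(T + (-1319/12799 - 12804/11636))/(-758*(-22) + 49517) = (40631 + (-1319/12799 - 12804/11636))/(-758*(-22) + 49517) = (40631 + (-1319*1/12799 - 12804*1/11636))/(16676 + 49517) = (40631 + (-1319/12799 - 3201/2909))/66193 = (40631 - 44806570/37232291)*(1/66193) = (1512740409051/37232291)*(1/66193) = 1512740409051/2464517038163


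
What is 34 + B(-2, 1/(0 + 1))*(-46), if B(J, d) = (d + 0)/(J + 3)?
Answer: -12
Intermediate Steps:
B(J, d) = d/(3 + J)
34 + B(-2, 1/(0 + 1))*(-46) = 34 + (1/((0 + 1)*(3 - 2)))*(-46) = 34 + (1/(1*1))*(-46) = 34 + (1*1)*(-46) = 34 + 1*(-46) = 34 - 46 = -12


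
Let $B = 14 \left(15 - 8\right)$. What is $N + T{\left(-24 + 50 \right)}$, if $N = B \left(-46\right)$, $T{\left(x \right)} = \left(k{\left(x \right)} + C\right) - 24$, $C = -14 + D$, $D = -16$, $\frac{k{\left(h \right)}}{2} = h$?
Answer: $-4510$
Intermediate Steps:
$k{\left(h \right)} = 2 h$
$C = -30$ ($C = -14 - 16 = -30$)
$B = 98$ ($B = 14 \cdot 7 = 98$)
$T{\left(x \right)} = -54 + 2 x$ ($T{\left(x \right)} = \left(2 x - 30\right) - 24 = \left(-30 + 2 x\right) - 24 = -54 + 2 x$)
$N = -4508$ ($N = 98 \left(-46\right) = -4508$)
$N + T{\left(-24 + 50 \right)} = -4508 - \left(54 - 2 \left(-24 + 50\right)\right) = -4508 + \left(-54 + 2 \cdot 26\right) = -4508 + \left(-54 + 52\right) = -4508 - 2 = -4510$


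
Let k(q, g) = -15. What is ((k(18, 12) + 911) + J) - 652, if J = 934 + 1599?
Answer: 2777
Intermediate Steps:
J = 2533
((k(18, 12) + 911) + J) - 652 = ((-15 + 911) + 2533) - 652 = (896 + 2533) - 652 = 3429 - 652 = 2777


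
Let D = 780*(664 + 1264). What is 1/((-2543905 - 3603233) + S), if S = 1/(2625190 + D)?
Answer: -4129030/25381717216139 ≈ -1.6268e-7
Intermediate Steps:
D = 1503840 (D = 780*1928 = 1503840)
S = 1/4129030 (S = 1/(2625190 + 1503840) = 1/4129030 ≈ 2.4219e-7)
1/((-2543905 - 3603233) + S) = 1/((-2543905 - 3603233) + 1/4129030) = 1/(-6147138 + 1/4129030) = 1/(-25381717216139/4129030) = -4129030/25381717216139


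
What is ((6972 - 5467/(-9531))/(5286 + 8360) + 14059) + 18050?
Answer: 4176163830433/130060026 ≈ 32110.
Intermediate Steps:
((6972 - 5467/(-9531))/(5286 + 8360) + 14059) + 18050 = ((6972 - 5467*(-1/9531))/13646 + 14059) + 18050 = ((6972 + 5467/9531)*(1/13646) + 14059) + 18050 = ((66455599/9531)*(1/13646) + 14059) + 18050 = (66455599/130060026 + 14059) + 18050 = 1828580361133/130060026 + 18050 = 4176163830433/130060026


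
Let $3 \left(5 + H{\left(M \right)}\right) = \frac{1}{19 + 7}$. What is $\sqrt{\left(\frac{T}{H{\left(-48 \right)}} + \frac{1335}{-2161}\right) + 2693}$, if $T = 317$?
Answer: $\frac{8 \sqrt{29026153556981}}{840629} \approx 51.272$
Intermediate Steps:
$H{\left(M \right)} = - \frac{389}{78}$ ($H{\left(M \right)} = -5 + \frac{1}{3 \left(19 + 7\right)} = -5 + \frac{1}{3 \cdot 26} = -5 + \frac{1}{3} \cdot \frac{1}{26} = -5 + \frac{1}{78} = - \frac{389}{78}$)
$\sqrt{\left(\frac{T}{H{\left(-48 \right)}} + \frac{1335}{-2161}\right) + 2693} = \sqrt{\left(\frac{317}{- \frac{389}{78}} + \frac{1335}{-2161}\right) + 2693} = \sqrt{\left(317 \left(- \frac{78}{389}\right) + 1335 \left(- \frac{1}{2161}\right)\right) + 2693} = \sqrt{\left(- \frac{24726}{389} - \frac{1335}{2161}\right) + 2693} = \sqrt{- \frac{53952201}{840629} + 2693} = \sqrt{\frac{2209861696}{840629}} = \frac{8 \sqrt{29026153556981}}{840629}$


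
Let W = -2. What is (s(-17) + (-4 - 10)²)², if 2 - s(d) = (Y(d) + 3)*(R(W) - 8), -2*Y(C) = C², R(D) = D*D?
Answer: 135424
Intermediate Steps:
R(D) = D²
Y(C) = -C²/2
s(d) = 14 - 2*d² (s(d) = 2 - (-d²/2 + 3)*((-2)² - 8) = 2 - (3 - d²/2)*(4 - 8) = 2 - (3 - d²/2)*(-4) = 2 - (-12 + 2*d²) = 2 + (12 - 2*d²) = 14 - 2*d²)
(s(-17) + (-4 - 10)²)² = ((14 - 2*(-17)²) + (-4 - 10)²)² = ((14 - 2*289) + (-14)²)² = ((14 - 578) + 196)² = (-564 + 196)² = (-368)² = 135424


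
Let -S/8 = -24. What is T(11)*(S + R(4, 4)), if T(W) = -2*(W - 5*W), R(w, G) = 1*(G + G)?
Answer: 17600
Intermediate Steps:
S = 192 (S = -8*(-24) = 192)
R(w, G) = 2*G (R(w, G) = 1*(2*G) = 2*G)
T(W) = 8*W (T(W) = -(-8)*W = 8*W)
T(11)*(S + R(4, 4)) = (8*11)*(192 + 2*4) = 88*(192 + 8) = 88*200 = 17600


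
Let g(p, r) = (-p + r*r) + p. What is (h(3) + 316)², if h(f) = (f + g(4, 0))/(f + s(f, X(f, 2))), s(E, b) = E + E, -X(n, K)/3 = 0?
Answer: 900601/9 ≈ 1.0007e+5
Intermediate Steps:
X(n, K) = 0 (X(n, K) = -3*0 = 0)
s(E, b) = 2*E
g(p, r) = r² (g(p, r) = (-p + r²) + p = (r² - p) + p = r²)
h(f) = ⅓ (h(f) = (f + 0²)/(f + 2*f) = (f + 0)/((3*f)) = f*(1/(3*f)) = ⅓)
(h(3) + 316)² = (⅓ + 316)² = (949/3)² = 900601/9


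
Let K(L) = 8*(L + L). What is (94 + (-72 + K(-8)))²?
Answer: 11236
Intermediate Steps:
K(L) = 16*L (K(L) = 8*(2*L) = 16*L)
(94 + (-72 + K(-8)))² = (94 + (-72 + 16*(-8)))² = (94 + (-72 - 128))² = (94 - 200)² = (-106)² = 11236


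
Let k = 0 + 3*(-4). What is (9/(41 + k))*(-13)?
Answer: -117/29 ≈ -4.0345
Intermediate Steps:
k = -12 (k = 0 - 12 = -12)
(9/(41 + k))*(-13) = (9/(41 - 12))*(-13) = (9/29)*(-13) = -117/29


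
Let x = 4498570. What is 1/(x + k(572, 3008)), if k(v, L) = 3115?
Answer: 1/4501685 ≈ 2.2214e-7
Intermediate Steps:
1/(x + k(572, 3008)) = 1/(4498570 + 3115) = 1/4501685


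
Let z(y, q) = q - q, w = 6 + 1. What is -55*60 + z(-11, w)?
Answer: -3300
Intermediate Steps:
w = 7
z(y, q) = 0
-55*60 + z(-11, w) = -55*60 + 0 = -3300 + 0 = -3300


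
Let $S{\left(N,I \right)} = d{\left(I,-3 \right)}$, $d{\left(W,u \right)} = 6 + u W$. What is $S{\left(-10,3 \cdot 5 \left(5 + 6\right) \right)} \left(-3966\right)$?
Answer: $1939374$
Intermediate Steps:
$d{\left(W,u \right)} = 6 + W u$
$S{\left(N,I \right)} = 6 - 3 I$ ($S{\left(N,I \right)} = 6 + I \left(-3\right) = 6 - 3 I$)
$S{\left(-10,3 \cdot 5 \left(5 + 6\right) \right)} \left(-3966\right) = \left(6 - 3 \cdot 3 \cdot 5 \left(5 + 6\right)\right) \left(-3966\right) = \left(6 - 3 \cdot 15 \cdot 11\right) \left(-3966\right) = \left(6 - 495\right) \left(-3966\right) = \left(-489\right) \left(-3966\right) = 1939374$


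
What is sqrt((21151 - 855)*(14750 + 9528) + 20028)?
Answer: 2*sqrt(123191579) ≈ 22198.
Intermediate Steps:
sqrt((21151 - 855)*(14750 + 9528) + 20028) = sqrt(20296*24278 + 20028) = sqrt(492746288 + 20028) = sqrt(492766316) = 2*sqrt(123191579)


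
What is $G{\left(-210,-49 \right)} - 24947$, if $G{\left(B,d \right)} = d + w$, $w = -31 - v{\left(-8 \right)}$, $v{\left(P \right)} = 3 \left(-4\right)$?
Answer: $-25015$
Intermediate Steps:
$v{\left(P \right)} = -12$
$w = -19$ ($w = -31 - -12 = -31 + 12 = -19$)
$G{\left(B,d \right)} = -19 + d$ ($G{\left(B,d \right)} = d - 19 = -19 + d$)
$G{\left(-210,-49 \right)} - 24947 = \left(-19 - 49\right) - 24947 = -68 - 24947 = -25015$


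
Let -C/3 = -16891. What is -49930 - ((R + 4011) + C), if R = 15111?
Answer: -119725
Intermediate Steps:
C = 50673 (C = -3*(-16891) = 50673)
-49930 - ((R + 4011) + C) = -49930 - ((15111 + 4011) + 50673) = -49930 - (19122 + 50673) = -49930 - 1*69795 = -49930 - 69795 = -119725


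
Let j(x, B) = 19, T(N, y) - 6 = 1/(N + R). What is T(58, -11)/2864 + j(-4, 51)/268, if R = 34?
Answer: 1288619/17653696 ≈ 0.072994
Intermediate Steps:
T(N, y) = 6 + 1/(34 + N) (T(N, y) = 6 + 1/(N + 34) = 6 + 1/(34 + N))
T(58, -11)/2864 + j(-4, 51)/268 = ((205 + 6*58)/(34 + 58))/2864 + 19/268 = ((205 + 348)/92)*(1/2864) + 19*(1/268) = ((1/92)*553)*(1/2864) + 19/268 = (553/92)*(1/2864) + 19/268 = 553/263488 + 19/268 = 1288619/17653696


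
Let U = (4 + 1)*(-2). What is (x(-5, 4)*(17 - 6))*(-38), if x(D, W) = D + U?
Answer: 6270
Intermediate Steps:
U = -10 (U = 5*(-2) = -10)
x(D, W) = -10 + D (x(D, W) = D - 10 = -10 + D)
(x(-5, 4)*(17 - 6))*(-38) = ((-10 - 5)*(17 - 6))*(-38) = -15*11*(-38) = -165*(-38) = 6270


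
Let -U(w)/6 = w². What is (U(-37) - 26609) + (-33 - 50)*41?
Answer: -38226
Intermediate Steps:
U(w) = -6*w²
(U(-37) - 26609) + (-33 - 50)*41 = (-6*(-37)² - 26609) + (-33 - 50)*41 = (-6*1369 - 26609) - 83*41 = (-8214 - 26609) - 3403 = -34823 - 3403 = -38226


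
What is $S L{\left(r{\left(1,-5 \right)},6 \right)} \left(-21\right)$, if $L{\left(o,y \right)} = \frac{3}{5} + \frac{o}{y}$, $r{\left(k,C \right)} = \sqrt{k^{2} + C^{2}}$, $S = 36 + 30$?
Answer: $- \frac{4158}{5} - 231 \sqrt{26} \approx -2009.5$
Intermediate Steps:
$S = 66$
$r{\left(k,C \right)} = \sqrt{C^{2} + k^{2}}$
$L{\left(o,y \right)} = \frac{3}{5} + \frac{o}{y}$ ($L{\left(o,y \right)} = 3 \cdot \frac{1}{5} + \frac{o}{y} = \frac{3}{5} + \frac{o}{y}$)
$S L{\left(r{\left(1,-5 \right)},6 \right)} \left(-21\right) = 66 \left(\frac{3}{5} + \frac{\sqrt{\left(-5\right)^{2} + 1^{2}}}{6}\right) \left(-21\right) = 66 \left(\frac{3}{5} + \sqrt{25 + 1} \cdot \frac{1}{6}\right) \left(-21\right) = 66 \left(\frac{3}{5} + \sqrt{26} \cdot \frac{1}{6}\right) \left(-21\right) = 66 \left(\frac{3}{5} + \frac{\sqrt{26}}{6}\right) \left(-21\right) = \left(\frac{198}{5} + 11 \sqrt{26}\right) \left(-21\right) = - \frac{4158}{5} - 231 \sqrt{26}$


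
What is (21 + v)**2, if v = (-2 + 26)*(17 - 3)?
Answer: 127449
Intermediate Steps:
v = 336 (v = 24*14 = 336)
(21 + v)**2 = (21 + 336)**2 = 357**2 = 127449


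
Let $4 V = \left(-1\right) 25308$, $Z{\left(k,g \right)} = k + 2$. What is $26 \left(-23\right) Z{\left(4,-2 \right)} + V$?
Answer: $-9915$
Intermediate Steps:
$Z{\left(k,g \right)} = 2 + k$
$V = -6327$ ($V = \frac{\left(-1\right) 25308}{4} = \frac{1}{4} \left(-25308\right) = -6327$)
$26 \left(-23\right) Z{\left(4,-2 \right)} + V = 26 \left(-23\right) \left(2 + 4\right) - 6327 = \left(-598\right) 6 - 6327 = -3588 - 6327 = -9915$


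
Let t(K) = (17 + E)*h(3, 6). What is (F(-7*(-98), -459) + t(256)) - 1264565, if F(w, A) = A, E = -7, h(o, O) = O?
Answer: -1264964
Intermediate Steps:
t(K) = 60 (t(K) = (17 - 7)*6 = 10*6 = 60)
(F(-7*(-98), -459) + t(256)) - 1264565 = (-459 + 60) - 1264565 = -399 - 1264565 = -1264964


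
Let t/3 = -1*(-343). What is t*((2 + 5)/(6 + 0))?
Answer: 2401/2 ≈ 1200.5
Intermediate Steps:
t = 1029 (t = 3*(-1*(-343)) = 3*343 = 1029)
t*((2 + 5)/(6 + 0)) = 1029*((2 + 5)/(6 + 0)) = 1029*(7/6) = 2401/2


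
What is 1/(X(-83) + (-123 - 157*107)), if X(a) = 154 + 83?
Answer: -1/16685 ≈ -5.9934e-5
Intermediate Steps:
X(a) = 237
1/(X(-83) + (-123 - 157*107)) = 1/(237 + (-123 - 157*107)) = 1/(237 + (-123 - 16799)) = 1/(237 - 16922) = 1/(-16685) = -1/16685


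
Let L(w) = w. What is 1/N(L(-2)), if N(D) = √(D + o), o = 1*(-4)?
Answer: -I*√6/6 ≈ -0.40825*I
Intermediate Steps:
o = -4
N(D) = √(-4 + D) (N(D) = √(D - 4) = √(-4 + D))
1/N(L(-2)) = 1/(√(-4 - 2)) = 1/(√(-6)) = 1/(I*√6) = -I*√6/6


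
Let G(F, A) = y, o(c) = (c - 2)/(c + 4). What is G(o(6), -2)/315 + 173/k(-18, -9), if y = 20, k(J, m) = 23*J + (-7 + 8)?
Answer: -1321/3717 ≈ -0.35539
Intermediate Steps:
k(J, m) = 1 + 23*J (k(J, m) = 23*J + 1 = 1 + 23*J)
o(c) = (-2 + c)/(4 + c)
G(F, A) = 20
G(o(6), -2)/315 + 173/k(-18, -9) = 20/315 + 173/(1 + 23*(-18)) = 20*(1/315) + 173/(1 - 414) = 4/63 + 173/(-413) = 4/63 + 173*(-1/413) = 4/63 - 173/413 = -1321/3717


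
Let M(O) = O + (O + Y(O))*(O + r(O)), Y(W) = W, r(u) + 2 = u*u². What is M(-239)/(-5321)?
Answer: -6525732241/5321 ≈ -1.2264e+6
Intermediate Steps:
r(u) = -2 + u³ (r(u) = -2 + u*u² = -2 + u³)
M(O) = O + 2*O*(-2 + O + O³) (M(O) = O + (O + O)*(O + (-2 + O³)) = O + (2*O)*(-2 + O + O³) = O + 2*O*(-2 + O + O³))
M(-239)/(-5321) = -239*(-3 + 2*(-239) + 2*(-239)³)/(-5321) = -239*(-3 - 478 + 2*(-13651919))*(-1/5321) = -239*(-3 - 478 - 27303838)*(-1/5321) = -239*(-27304319)*(-1/5321) = 6525732241*(-1/5321) = -6525732241/5321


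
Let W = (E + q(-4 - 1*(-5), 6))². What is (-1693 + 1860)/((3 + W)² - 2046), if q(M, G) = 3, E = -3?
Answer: -167/2037 ≈ -0.081983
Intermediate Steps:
W = 0 (W = (-3 + 3)² = 0² = 0)
(-1693 + 1860)/((3 + W)² - 2046) = (-1693 + 1860)/((3 + 0)² - 2046) = 167/(3² - 2046) = 167/(9 - 2046) = 167/(-2037) = 167*(-1/2037) = -167/2037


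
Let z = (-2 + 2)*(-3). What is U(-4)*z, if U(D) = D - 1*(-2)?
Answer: 0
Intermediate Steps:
U(D) = 2 + D (U(D) = D + 2 = 2 + D)
z = 0 (z = 0*(-3) = 0)
U(-4)*z = (2 - 4)*0 = -2*0 = 0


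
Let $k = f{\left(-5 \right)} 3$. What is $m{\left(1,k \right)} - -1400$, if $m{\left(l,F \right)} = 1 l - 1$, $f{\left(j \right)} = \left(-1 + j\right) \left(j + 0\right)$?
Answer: $1400$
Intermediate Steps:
$f{\left(j \right)} = j \left(-1 + j\right)$ ($f{\left(j \right)} = \left(-1 + j\right) j = j \left(-1 + j\right)$)
$k = 90$ ($k = - 5 \left(-1 - 5\right) 3 = \left(-5\right) \left(-6\right) 3 = 30 \cdot 3 = 90$)
$m{\left(l,F \right)} = -1 + l$ ($m{\left(l,F \right)} = l - 1 = -1 + l$)
$m{\left(1,k \right)} - -1400 = \left(-1 + 1\right) - -1400 = 0 + 1400 = 1400$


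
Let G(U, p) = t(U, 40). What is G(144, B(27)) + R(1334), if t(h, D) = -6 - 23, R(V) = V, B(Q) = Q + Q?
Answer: 1305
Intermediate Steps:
B(Q) = 2*Q
t(h, D) = -29
G(U, p) = -29
G(144, B(27)) + R(1334) = -29 + 1334 = 1305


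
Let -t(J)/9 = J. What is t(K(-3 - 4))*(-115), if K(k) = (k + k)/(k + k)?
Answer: 1035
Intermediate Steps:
K(k) = 1 (K(k) = (2*k)/((2*k)) = (2*k)*(1/(2*k)) = 1)
t(J) = -9*J
t(K(-3 - 4))*(-115) = -9*1*(-115) = -9*(-115) = 1035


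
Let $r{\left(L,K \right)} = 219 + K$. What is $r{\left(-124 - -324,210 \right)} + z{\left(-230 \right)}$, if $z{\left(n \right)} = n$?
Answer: $199$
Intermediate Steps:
$r{\left(-124 - -324,210 \right)} + z{\left(-230 \right)} = \left(219 + 210\right) - 230 = 429 - 230 = 199$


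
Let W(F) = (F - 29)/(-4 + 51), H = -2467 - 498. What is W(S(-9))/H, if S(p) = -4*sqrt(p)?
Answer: 29/139355 + 12*I/139355 ≈ 0.0002081 + 8.6111e-5*I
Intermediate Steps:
H = -2965
W(F) = -29/47 + F/47 (W(F) = (-29 + F)/47 = (-29 + F)*(1/47) = -29/47 + F/47)
W(S(-9))/H = (-29/47 + (-12*I)/47)/(-2965) = (-29/47 + (-12*I)/47)*(-1/2965) = (-29/47 - 12*I/47)*(-1/2965) = 29/139355 + 12*I/139355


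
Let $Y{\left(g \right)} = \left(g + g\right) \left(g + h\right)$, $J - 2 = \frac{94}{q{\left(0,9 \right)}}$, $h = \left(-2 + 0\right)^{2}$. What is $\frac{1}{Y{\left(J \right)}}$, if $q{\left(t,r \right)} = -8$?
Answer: $\frac{8}{897} \approx 0.0089186$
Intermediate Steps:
$h = 4$ ($h = \left(-2\right)^{2} = 4$)
$J = - \frac{39}{4}$ ($J = 2 + \frac{94}{-8} = 2 + 94 \left(- \frac{1}{8}\right) = 2 - \frac{47}{4} = - \frac{39}{4} \approx -9.75$)
$Y{\left(g \right)} = 2 g \left(4 + g\right)$ ($Y{\left(g \right)} = \left(g + g\right) \left(g + 4\right) = 2 g \left(4 + g\right)$)
$\frac{1}{Y{\left(J \right)}} = \frac{1}{2 \left(- \frac{39}{4}\right) \left(4 - \frac{39}{4}\right)} = \frac{1}{2 \left(- \frac{39}{4}\right) \left(- \frac{23}{4}\right)} = \frac{1}{\frac{897}{8}} = \frac{8}{897}$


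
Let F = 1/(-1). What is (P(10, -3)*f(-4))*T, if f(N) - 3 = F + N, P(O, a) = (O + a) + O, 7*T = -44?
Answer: 1496/7 ≈ 213.71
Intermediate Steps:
T = -44/7 (T = (1/7)*(-44) = -44/7 ≈ -6.2857)
F = -1 (F = 1*(-1) = -1)
P(O, a) = a + 2*O
f(N) = 2 + N (f(N) = 3 + (-1 + N) = 2 + N)
(P(10, -3)*f(-4))*T = ((-3 + 2*10)*(2 - 4))*(-44/7) = ((-3 + 20)*(-2))*(-44/7) = (17*(-2))*(-44/7) = -34*(-44/7) = 1496/7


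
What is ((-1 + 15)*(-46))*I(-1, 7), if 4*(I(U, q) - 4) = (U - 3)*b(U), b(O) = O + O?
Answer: -3864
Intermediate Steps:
b(O) = 2*O
I(U, q) = 4 + U*(-3 + U)/2 (I(U, q) = 4 + ((U - 3)*(2*U))/4 = 4 + ((-3 + U)*(2*U))/4 = 4 + (2*U*(-3 + U))/4 = 4 + U*(-3 + U)/2)
((-1 + 15)*(-46))*I(-1, 7) = ((-1 + 15)*(-46))*(4 + (1/2)*(-1)**2 - 3/2*(-1)) = (14*(-46))*(4 + (1/2)*1 + 3/2) = -644*(4 + 1/2 + 3/2) = -644*6 = -3864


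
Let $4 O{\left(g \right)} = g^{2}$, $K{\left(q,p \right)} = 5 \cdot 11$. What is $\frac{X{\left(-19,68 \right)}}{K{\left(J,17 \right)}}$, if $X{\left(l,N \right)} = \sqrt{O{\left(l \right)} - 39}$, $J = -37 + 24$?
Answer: $\frac{\sqrt{205}}{110} \approx 0.13016$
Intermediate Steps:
$J = -13$
$K{\left(q,p \right)} = 55$
$O{\left(g \right)} = \frac{g^{2}}{4}$
$X{\left(l,N \right)} = \sqrt{-39 + \frac{l^{2}}{4}}$ ($X{\left(l,N \right)} = \sqrt{\frac{l^{2}}{4} - 39} = \sqrt{-39 + \frac{l^{2}}{4}}$)
$\frac{X{\left(-19,68 \right)}}{K{\left(J,17 \right)}} = \frac{\frac{1}{2} \sqrt{-156 + \left(-19\right)^{2}}}{55} = \frac{\sqrt{-156 + 361}}{2} \cdot \frac{1}{55} = \frac{\sqrt{205}}{2} \cdot \frac{1}{55} = \frac{\sqrt{205}}{110}$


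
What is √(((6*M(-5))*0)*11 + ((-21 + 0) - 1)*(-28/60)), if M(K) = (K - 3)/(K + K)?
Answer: √2310/15 ≈ 3.2042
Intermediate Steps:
M(K) = (-3 + K)/(2*K) (M(K) = (-3 + K)/((2*K)) = (-3 + K)*(1/(2*K)) = (-3 + K)/(2*K))
√(((6*M(-5))*0)*11 + ((-21 + 0) - 1)*(-28/60)) = √(((6*((½)*(-3 - 5)/(-5)))*0)*11 + ((-21 + 0) - 1)*(-28/60)) = √(((6*((½)*(-⅕)*(-8)))*0)*11 + (-21 - 1)*(-28*1/60)) = √(((6*(⅘))*0)*11 - 22*(-7/15)) = √(((24/5)*0)*11 + 154/15) = √(0*11 + 154/15) = √(0 + 154/15) = √(154/15) = √2310/15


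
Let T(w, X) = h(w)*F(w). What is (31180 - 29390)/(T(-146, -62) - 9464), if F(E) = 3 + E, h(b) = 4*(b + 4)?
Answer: 179/7176 ≈ 0.024944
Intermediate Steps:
h(b) = 16 + 4*b (h(b) = 4*(4 + b) = 16 + 4*b)
T(w, X) = (3 + w)*(16 + 4*w) (T(w, X) = (16 + 4*w)*(3 + w) = (3 + w)*(16 + 4*w))
(31180 - 29390)/(T(-146, -62) - 9464) = (31180 - 29390)/(4*(3 - 146)*(4 - 146) - 9464) = 1790/(4*(-143)*(-142) - 9464) = 1790/(81224 - 9464) = 1790/71760 = 1790*(1/71760) = 179/7176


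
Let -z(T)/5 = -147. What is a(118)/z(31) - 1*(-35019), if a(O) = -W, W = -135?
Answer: 1715940/49 ≈ 35019.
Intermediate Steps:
z(T) = 735 (z(T) = -5*(-147) = 735)
a(O) = 135 (a(O) = -1*(-135) = 135)
a(118)/z(31) - 1*(-35019) = 135/735 - 1*(-35019) = 135*(1/735) + 35019 = 9/49 + 35019 = 1715940/49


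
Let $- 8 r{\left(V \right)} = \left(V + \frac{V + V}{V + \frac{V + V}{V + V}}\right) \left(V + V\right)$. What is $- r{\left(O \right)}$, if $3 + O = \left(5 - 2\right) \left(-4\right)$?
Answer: $\frac{675}{14} \approx 48.214$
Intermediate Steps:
$O = -15$ ($O = -3 + \left(5 - 2\right) \left(-4\right) = -3 + 3 \left(-4\right) = -3 - 12 = -15$)
$r{\left(V \right)} = - \frac{V \left(V + \frac{2 V}{1 + V}\right)}{4}$ ($r{\left(V \right)} = - \frac{\left(V + \frac{V + V}{V + \frac{V + V}{V + V}}\right) \left(V + V\right)}{8} = - \frac{\left(V + \frac{2 V}{V + \frac{2 V}{2 V}}\right) 2 V}{8} = - \frac{\left(V + \frac{2 V}{V + 2 V \frac{1}{2 V}}\right) 2 V}{8} = - \frac{\left(V + \frac{2 V}{V + 1}\right) 2 V}{8} = - \frac{\left(V + \frac{2 V}{1 + V}\right) 2 V}{8} = - \frac{2 V \left(V + \frac{2 V}{1 + V}\right)}{8} = - \frac{V \left(V + \frac{2 V}{1 + V}\right)}{4}$)
$- r{\left(O \right)} = - \frac{\left(-15\right)^{2} \left(-3 - -15\right)}{4 \left(1 - 15\right)} = - \frac{225 \left(-3 + 15\right)}{4 \left(-14\right)} = - \frac{225 \left(-1\right) 12}{4 \cdot 14} = \left(-1\right) \left(- \frac{675}{14}\right) = \frac{675}{14}$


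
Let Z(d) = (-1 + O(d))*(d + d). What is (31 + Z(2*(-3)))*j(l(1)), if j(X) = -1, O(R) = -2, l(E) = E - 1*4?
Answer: -67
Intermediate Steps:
l(E) = -4 + E (l(E) = E - 4 = -4 + E)
Z(d) = -6*d (Z(d) = (-1 - 2)*(d + d) = -6*d)
(31 + Z(2*(-3)))*j(l(1)) = (31 - 12*(-3))*(-1) = (31 - 6*(-6))*(-1) = (31 + 36)*(-1) = 67*(-1) = -67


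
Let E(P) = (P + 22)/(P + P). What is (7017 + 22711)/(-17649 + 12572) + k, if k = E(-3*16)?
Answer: -1360943/243696 ≈ -5.5846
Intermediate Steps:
E(P) = (22 + P)/(2*P) (E(P) = (22 + P)/((2*P)) = (22 + P)*(1/(2*P)) = (22 + P)/(2*P))
k = 13/48 (k = (22 - 3*16)/(2*((-3*16))) = (½)*(22 - 48)/(-48) = (½)*(-1/48)*(-26) = 13/48 ≈ 0.27083)
(7017 + 22711)/(-17649 + 12572) + k = (7017 + 22711)/(-17649 + 12572) + 13/48 = 29728/(-5077) + 13/48 = 29728*(-1/5077) + 13/48 = -29728/5077 + 13/48 = -1360943/243696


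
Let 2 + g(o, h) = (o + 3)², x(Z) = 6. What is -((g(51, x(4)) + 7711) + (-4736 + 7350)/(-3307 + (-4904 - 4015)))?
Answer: -64949318/6113 ≈ -10625.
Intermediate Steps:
g(o, h) = -2 + (3 + o)² (g(o, h) = -2 + (o + 3)² = -2 + (3 + o)²)
-((g(51, x(4)) + 7711) + (-4736 + 7350)/(-3307 + (-4904 - 4015))) = -(((-2 + (3 + 51)²) + 7711) + (-4736 + 7350)/(-3307 + (-4904 - 4015))) = -(((-2 + 54²) + 7711) + 2614/(-3307 - 8919)) = -(((-2 + 2916) + 7711) + 2614/(-12226)) = -((2914 + 7711) + 2614*(-1/12226)) = -(10625 - 1307/6113) = -1*64949318/6113 = -64949318/6113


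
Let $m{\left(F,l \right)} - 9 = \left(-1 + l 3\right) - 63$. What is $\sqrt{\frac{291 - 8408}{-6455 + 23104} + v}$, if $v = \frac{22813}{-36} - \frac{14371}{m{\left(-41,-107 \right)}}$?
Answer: $\frac{i \sqrt{52547556663683770}}{9390036} \approx 24.412 i$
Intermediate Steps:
$m{\left(F,l \right)} = -55 + 3 l$ ($m{\left(F,l \right)} = 9 + \left(\left(-1 + l 3\right) - 63\right) = 9 + \left(\left(-1 + 3 l\right) - 63\right) = 9 + \left(-64 + 3 l\right) = -55 + 3 l$)
$v = - \frac{2015083}{3384}$ ($v = \frac{22813}{-36} - \frac{14371}{-55 + 3 \left(-107\right)} = 22813 \left(- \frac{1}{36}\right) - \frac{14371}{-55 - 321} = - \frac{22813}{36} - \frac{14371}{-376} = - \frac{22813}{36} - - \frac{14371}{376} = - \frac{22813}{36} + \frac{14371}{376} = - \frac{2015083}{3384} \approx -595.47$)
$\sqrt{\frac{291 - 8408}{-6455 + 23104} + v} = \sqrt{\frac{291 - 8408}{-6455 + 23104} - \frac{2015083}{3384}} = \sqrt{- \frac{8117}{16649} - \frac{2015083}{3384}} = \sqrt{- \frac{33576584795}{56340216}} = \frac{i \sqrt{52547556663683770}}{9390036}$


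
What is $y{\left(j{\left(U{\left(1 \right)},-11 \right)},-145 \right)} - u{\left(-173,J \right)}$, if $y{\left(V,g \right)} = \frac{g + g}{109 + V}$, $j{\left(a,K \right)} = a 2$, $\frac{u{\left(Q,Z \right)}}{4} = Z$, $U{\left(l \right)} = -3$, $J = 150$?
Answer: $- \frac{62090}{103} \approx -602.82$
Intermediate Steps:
$u{\left(Q,Z \right)} = 4 Z$
$j{\left(a,K \right)} = 2 a$
$y{\left(V,g \right)} = \frac{2 g}{109 + V}$
$y{\left(j{\left(U{\left(1 \right)},-11 \right)},-145 \right)} - u{\left(-173,J \right)} = 2 \left(-145\right) \frac{1}{109 + 2 \left(-3\right)} - 4 \cdot 150 = 2 \left(-145\right) \frac{1}{109 - 6} - 600 = 2 \left(-145\right) \frac{1}{103} - 600 = - \frac{290}{103} - 600 = - \frac{62090}{103}$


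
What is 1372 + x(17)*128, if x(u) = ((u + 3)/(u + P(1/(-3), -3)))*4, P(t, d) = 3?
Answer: 1884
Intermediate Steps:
x(u) = 4 (x(u) = ((u + 3)/(u + 3))*4 = ((3 + u)/(3 + u))*4 = 1*4 = 4)
1372 + x(17)*128 = 1372 + 4*128 = 1372 + 512 = 1884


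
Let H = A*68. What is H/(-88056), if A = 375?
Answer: -2125/7338 ≈ -0.28959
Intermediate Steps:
H = 25500 (H = 375*68 = 25500)
H/(-88056) = 25500/(-88056) = 25500*(-1/88056) = -2125/7338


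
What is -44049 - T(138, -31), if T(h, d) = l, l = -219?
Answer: -43830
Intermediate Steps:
T(h, d) = -219
-44049 - T(138, -31) = -44049 - 1*(-219) = -44049 + 219 = -43830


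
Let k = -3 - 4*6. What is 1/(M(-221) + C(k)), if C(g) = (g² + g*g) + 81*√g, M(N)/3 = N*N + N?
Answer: 49106/7234256757 - 27*I*√3/2411418919 ≈ 6.788e-6 - 1.9393e-8*I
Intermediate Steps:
k = -27 (k = -3 - 24 = -27)
M(N) = 3*N + 3*N² (M(N) = 3*(N*N + N) = 3*(N² + N) = 3*(N + N²) = 3*N + 3*N²)
C(g) = 2*g² + 81*√g (C(g) = (g² + g²) + 81*√g = 2*g² + 81*√g)
1/(M(-221) + C(k)) = 1/(3*(-221)*(1 - 221) + (2*(-27)² + 81*√(-27))) = 1/(3*(-221)*(-220) + (2*729 + 81*(3*I*√3))) = 1/(145860 + (1458 + 243*I*√3)) = 1/(147318 + 243*I*√3)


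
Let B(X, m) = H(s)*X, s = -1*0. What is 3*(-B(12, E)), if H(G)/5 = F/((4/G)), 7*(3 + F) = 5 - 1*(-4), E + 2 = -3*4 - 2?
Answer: 0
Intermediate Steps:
s = 0
E = -16 (E = -2 + (-3*4 - 2) = -2 + (-12 - 2) = -2 - 14 = -16)
F = -12/7 (F = -3 + (5 - 1*(-4))/7 = -3 + (5 + 4)/7 = -3 + (1/7)*9 = -3 + 9/7 = -12/7 ≈ -1.7143)
H(G) = -15*G/7 (H(G) = 5*(-12*G/4/7) = 5*(-3*G/7) = -15*G/7)
B(X, m) = 0 (B(X, m) = (-15/7*0)*X = 0*X = 0)
3*(-B(12, E)) = 3*(-1*0) = 3*0 = 0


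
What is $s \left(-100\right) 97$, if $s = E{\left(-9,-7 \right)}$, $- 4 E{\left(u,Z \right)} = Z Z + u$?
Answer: $97000$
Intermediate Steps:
$E{\left(u,Z \right)} = - \frac{u}{4} - \frac{Z^{2}}{4}$ ($E{\left(u,Z \right)} = - \frac{Z Z + u}{4} = - \frac{Z^{2} + u}{4} = - \frac{u + Z^{2}}{4} = - \frac{u}{4} - \frac{Z^{2}}{4}$)
$s = -10$ ($s = \left(- \frac{1}{4}\right) \left(-9\right) - \frac{\left(-7\right)^{2}}{4} = \frac{9}{4} - \frac{49}{4} = -10$)
$s \left(-100\right) 97 = \left(-10\right) \left(-100\right) 97 = 1000 \cdot 97 = 97000$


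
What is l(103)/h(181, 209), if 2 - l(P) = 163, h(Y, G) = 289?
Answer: -161/289 ≈ -0.55709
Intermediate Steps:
l(P) = -161 (l(P) = 2 - 1*163 = 2 - 163 = -161)
l(103)/h(181, 209) = -161/289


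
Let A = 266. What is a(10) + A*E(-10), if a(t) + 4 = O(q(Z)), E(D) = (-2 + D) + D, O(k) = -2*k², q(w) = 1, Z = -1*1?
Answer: -5858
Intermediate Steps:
Z = -1
E(D) = -2 + 2*D
a(t) = -6 (a(t) = -4 - 2*1² = -4 - 2*1 = -4 - 2 = -6)
a(10) + A*E(-10) = -6 + 266*(-2 + 2*(-10)) = -6 + 266*(-2 - 20) = -6 + 266*(-22) = -6 - 5852 = -5858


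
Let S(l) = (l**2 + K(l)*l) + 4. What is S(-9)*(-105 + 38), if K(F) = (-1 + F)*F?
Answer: 48575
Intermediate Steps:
K(F) = F*(-1 + F)
S(l) = 4 + l**2 + l**2*(-1 + l) (S(l) = (l**2 + (l*(-1 + l))*l) + 4 = (l**2 + l**2*(-1 + l)) + 4 = 4 + l**2 + l**2*(-1 + l))
S(-9)*(-105 + 38) = (4 + (-9)**3)*(-105 + 38) = (4 - 729)*(-67) = -725*(-67) = 48575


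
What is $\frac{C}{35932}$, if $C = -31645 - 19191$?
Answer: $- \frac{12709}{8983} \approx -1.4148$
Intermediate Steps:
$C = -50836$ ($C = -31645 - 19191 = -50836$)
$\frac{C}{35932} = - \frac{50836}{35932} = \left(-50836\right) \frac{1}{35932} = - \frac{12709}{8983}$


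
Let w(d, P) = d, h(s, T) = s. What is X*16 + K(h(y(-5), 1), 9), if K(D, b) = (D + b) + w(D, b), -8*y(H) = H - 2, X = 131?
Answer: 8427/4 ≈ 2106.8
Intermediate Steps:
y(H) = ¼ - H/8 (y(H) = -(H - 2)/8 = -(-2 + H)/8 = ¼ - H/8)
K(D, b) = b + 2*D (K(D, b) = (D + b) + D = b + 2*D)
X*16 + K(h(y(-5), 1), 9) = 131*16 + (9 + 2*(¼ - ⅛*(-5))) = 2096 + (9 + 2*(¼ + 5/8)) = 2096 + (9 + 2*(7/8)) = 2096 + (9 + 7/4) = 2096 + 43/4 = 8427/4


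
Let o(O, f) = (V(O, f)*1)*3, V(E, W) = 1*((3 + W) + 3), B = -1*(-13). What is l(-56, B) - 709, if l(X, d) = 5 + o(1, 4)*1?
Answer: -674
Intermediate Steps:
B = 13
V(E, W) = 6 + W (V(E, W) = 1*(6 + W) = 6 + W)
o(O, f) = 18 + 3*f (o(O, f) = ((6 + f)*1)*3 = (6 + f)*3 = 18 + 3*f)
l(X, d) = 35 (l(X, d) = 5 + (18 + 3*4)*1 = 5 + (18 + 12)*1 = 5 + 30*1 = 5 + 30 = 35)
l(-56, B) - 709 = 35 - 709 = -674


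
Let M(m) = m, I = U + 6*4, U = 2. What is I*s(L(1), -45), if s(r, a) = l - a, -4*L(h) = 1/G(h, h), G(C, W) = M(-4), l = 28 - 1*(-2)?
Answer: 1950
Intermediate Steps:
I = 26 (I = 2 + 6*4 = 2 + 24 = 26)
l = 30 (l = 28 + 2 = 30)
G(C, W) = -4
L(h) = 1/16 (L(h) = -1/4/(-4) = -1/4*(-1/4) = 1/16)
s(r, a) = 30 - a
I*s(L(1), -45) = 26*(30 - 1*(-45)) = 26*(30 + 45) = 26*75 = 1950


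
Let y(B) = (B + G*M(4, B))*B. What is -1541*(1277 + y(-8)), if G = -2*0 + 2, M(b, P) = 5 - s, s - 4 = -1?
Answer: -2017169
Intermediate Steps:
s = 3 (s = 4 - 1 = 3)
M(b, P) = 2 (M(b, P) = 5 - 1*3 = 5 - 3 = 2)
G = 2 (G = 0 + 2 = 2)
y(B) = B*(4 + B) (y(B) = (B + 2*2)*B = (B + 4)*B = (4 + B)*B = B*(4 + B))
-1541*(1277 + y(-8)) = -1541*(1277 - 8*(4 - 8)) = -1541*(1277 - 8*(-4)) = -1541*(1277 + 32) = -1541*1309 = -2017169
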